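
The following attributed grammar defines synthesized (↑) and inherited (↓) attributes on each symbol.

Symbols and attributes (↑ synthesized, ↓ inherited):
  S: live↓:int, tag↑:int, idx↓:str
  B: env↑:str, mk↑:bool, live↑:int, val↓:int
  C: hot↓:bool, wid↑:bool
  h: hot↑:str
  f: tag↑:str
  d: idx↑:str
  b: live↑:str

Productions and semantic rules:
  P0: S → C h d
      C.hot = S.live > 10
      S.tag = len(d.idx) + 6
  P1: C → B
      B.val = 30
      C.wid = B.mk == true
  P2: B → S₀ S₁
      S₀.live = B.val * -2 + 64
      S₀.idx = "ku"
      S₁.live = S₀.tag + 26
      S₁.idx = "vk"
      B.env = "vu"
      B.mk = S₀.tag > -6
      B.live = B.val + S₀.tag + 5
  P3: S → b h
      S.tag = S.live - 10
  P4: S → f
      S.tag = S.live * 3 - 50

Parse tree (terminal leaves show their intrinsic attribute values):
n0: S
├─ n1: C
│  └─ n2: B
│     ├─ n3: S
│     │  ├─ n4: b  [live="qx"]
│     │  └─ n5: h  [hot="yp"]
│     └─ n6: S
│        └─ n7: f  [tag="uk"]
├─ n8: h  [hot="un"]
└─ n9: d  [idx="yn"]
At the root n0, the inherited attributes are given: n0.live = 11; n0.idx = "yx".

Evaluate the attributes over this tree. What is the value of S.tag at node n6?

1. n0.live = 11  [given at root]
2. n0.idx = "yx"  [given at root]
3. n1.hot = true  [S.live > 10]
4. n2.val = 30  [30]
5. n3.live = 4  [B.val * -2 + 64]
6. n3.idx = "ku"  ["ku"]
7. n4.live = "qx"  [terminal]
8. n5.hot = "yp"  [terminal]
9. n3.tag = -6  [S.live - 10]
10. n6.live = 20  [S₀.tag + 26]
11. n6.idx = "vk"  ["vk"]
12. n7.tag = "uk"  [terminal]
13. n6.tag = 10  [S.live * 3 - 50]
14. n2.env = "vu"  ["vu"]
15. n2.mk = false  [S₀.tag > -6]
16. n2.live = 29  [B.val + S₀.tag + 5]
17. n1.wid = false  [B.mk == true]
18. n8.hot = "un"  [terminal]
19. n9.idx = "yn"  [terminal]
20. n0.tag = 8  [len(d.idx) + 6]

10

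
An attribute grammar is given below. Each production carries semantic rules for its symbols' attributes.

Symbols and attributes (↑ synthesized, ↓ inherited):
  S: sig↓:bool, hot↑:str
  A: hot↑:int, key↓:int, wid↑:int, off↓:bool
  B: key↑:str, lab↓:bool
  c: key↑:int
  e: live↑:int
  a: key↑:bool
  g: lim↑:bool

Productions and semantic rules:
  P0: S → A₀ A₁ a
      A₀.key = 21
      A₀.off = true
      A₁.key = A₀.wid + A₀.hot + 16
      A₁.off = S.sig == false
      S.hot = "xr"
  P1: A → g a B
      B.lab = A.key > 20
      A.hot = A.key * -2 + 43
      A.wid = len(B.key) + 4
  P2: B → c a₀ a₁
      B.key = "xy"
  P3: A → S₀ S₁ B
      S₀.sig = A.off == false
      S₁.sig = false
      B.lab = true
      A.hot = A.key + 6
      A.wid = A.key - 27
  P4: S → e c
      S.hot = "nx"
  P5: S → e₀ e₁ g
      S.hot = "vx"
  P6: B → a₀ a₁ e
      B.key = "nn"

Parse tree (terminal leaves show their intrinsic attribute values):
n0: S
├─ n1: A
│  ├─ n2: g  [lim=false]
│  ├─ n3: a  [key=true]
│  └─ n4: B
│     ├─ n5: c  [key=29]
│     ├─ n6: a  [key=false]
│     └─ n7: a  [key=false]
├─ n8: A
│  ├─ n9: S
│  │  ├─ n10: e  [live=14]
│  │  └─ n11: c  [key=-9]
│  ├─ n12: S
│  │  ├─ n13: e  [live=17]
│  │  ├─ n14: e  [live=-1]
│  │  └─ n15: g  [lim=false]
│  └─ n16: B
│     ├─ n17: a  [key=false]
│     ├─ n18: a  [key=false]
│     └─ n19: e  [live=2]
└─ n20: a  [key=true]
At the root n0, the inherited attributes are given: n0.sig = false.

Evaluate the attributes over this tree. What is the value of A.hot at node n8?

1. n0.sig = false  [given at root]
2. n1.key = 21  [21]
3. n1.off = true  [true]
4. n2.lim = false  [terminal]
5. n3.key = true  [terminal]
6. n4.lab = true  [A.key > 20]
7. n5.key = 29  [terminal]
8. n6.key = false  [terminal]
9. n7.key = false  [terminal]
10. n4.key = "xy"  ["xy"]
11. n1.hot = 1  [A.key * -2 + 43]
12. n1.wid = 6  [len(B.key) + 4]
13. n8.key = 23  [A₀.wid + A₀.hot + 16]
14. n8.off = true  [S.sig == false]
15. n9.sig = false  [A.off == false]
16. n10.live = 14  [terminal]
17. n11.key = -9  [terminal]
18. n9.hot = "nx"  ["nx"]
19. n12.sig = false  [false]
20. n13.live = 17  [terminal]
21. n14.live = -1  [terminal]
22. n15.lim = false  [terminal]
23. n12.hot = "vx"  ["vx"]
24. n16.lab = true  [true]
25. n17.key = false  [terminal]
26. n18.key = false  [terminal]
27. n19.live = 2  [terminal]
28. n16.key = "nn"  ["nn"]
29. n8.hot = 29  [A.key + 6]
30. n8.wid = -4  [A.key - 27]
31. n20.key = true  [terminal]
32. n0.hot = "xr"  ["xr"]

29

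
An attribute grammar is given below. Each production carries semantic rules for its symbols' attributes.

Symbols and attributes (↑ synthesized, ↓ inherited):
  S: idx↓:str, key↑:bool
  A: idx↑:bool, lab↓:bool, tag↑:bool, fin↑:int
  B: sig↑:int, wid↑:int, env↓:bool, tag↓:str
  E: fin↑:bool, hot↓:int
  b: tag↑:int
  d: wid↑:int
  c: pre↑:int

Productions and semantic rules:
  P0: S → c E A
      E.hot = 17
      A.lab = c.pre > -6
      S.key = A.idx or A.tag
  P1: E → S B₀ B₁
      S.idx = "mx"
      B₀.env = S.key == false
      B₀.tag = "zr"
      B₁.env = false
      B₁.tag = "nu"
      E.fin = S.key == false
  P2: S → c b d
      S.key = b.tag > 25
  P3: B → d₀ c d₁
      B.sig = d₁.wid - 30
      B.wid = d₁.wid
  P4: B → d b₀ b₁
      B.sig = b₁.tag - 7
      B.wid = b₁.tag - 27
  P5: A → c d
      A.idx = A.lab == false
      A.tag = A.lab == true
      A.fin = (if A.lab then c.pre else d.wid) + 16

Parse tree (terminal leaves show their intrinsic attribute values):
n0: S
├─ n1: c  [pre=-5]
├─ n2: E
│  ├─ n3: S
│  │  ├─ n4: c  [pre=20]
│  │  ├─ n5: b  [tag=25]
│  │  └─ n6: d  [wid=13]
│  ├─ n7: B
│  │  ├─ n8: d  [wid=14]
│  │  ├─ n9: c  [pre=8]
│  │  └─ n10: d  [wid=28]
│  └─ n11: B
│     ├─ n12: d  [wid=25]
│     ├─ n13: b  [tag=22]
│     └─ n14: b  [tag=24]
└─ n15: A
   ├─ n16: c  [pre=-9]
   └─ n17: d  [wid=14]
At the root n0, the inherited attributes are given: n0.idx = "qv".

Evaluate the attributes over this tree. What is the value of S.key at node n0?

1. n0.idx = "qv"  [given at root]
2. n1.pre = -5  [terminal]
3. n2.hot = 17  [17]
4. n3.idx = "mx"  ["mx"]
5. n4.pre = 20  [terminal]
6. n5.tag = 25  [terminal]
7. n6.wid = 13  [terminal]
8. n3.key = false  [b.tag > 25]
9. n7.env = true  [S.key == false]
10. n7.tag = "zr"  ["zr"]
11. n8.wid = 14  [terminal]
12. n9.pre = 8  [terminal]
13. n10.wid = 28  [terminal]
14. n7.sig = -2  [d₁.wid - 30]
15. n7.wid = 28  [d₁.wid]
16. n11.env = false  [false]
17. n11.tag = "nu"  ["nu"]
18. n12.wid = 25  [terminal]
19. n13.tag = 22  [terminal]
20. n14.tag = 24  [terminal]
21. n11.sig = 17  [b₁.tag - 7]
22. n11.wid = -3  [b₁.tag - 27]
23. n2.fin = true  [S.key == false]
24. n15.lab = true  [c.pre > -6]
25. n16.pre = -9  [terminal]
26. n17.wid = 14  [terminal]
27. n15.idx = false  [A.lab == false]
28. n15.tag = true  [A.lab == true]
29. n15.fin = 7  [(if A.lab then c.pre else d.wid) + 16]
30. n0.key = true  [A.idx or A.tag]

true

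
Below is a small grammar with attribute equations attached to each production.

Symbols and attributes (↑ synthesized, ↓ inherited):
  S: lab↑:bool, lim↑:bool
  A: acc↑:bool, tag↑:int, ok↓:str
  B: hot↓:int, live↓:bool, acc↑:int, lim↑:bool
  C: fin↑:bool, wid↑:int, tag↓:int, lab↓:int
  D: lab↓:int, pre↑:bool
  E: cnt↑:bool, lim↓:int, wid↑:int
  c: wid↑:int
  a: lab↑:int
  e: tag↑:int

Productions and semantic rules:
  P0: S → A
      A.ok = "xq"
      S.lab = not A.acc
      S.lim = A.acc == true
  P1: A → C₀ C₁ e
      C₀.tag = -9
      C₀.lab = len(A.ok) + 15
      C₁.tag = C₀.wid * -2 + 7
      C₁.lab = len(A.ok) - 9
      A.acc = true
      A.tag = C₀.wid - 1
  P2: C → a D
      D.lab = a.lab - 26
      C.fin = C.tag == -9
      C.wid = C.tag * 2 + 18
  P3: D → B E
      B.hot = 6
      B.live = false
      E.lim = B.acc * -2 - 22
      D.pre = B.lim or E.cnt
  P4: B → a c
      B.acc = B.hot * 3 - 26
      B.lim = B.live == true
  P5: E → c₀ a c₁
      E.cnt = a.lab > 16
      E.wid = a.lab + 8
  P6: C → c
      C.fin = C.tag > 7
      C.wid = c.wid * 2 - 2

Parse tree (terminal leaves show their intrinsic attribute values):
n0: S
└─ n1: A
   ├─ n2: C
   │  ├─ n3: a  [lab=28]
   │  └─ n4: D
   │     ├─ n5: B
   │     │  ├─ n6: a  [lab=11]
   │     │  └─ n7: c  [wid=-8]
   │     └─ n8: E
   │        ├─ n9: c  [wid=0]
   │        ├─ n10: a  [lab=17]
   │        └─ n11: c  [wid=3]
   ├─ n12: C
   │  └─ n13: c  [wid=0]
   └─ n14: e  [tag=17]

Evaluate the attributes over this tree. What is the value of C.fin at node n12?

false

1. n1.ok = "xq"  ["xq"]
2. n2.tag = -9  [-9]
3. n2.lab = 17  [len(A.ok) + 15]
4. n3.lab = 28  [terminal]
5. n4.lab = 2  [a.lab - 26]
6. n5.hot = 6  [6]
7. n5.live = false  [false]
8. n6.lab = 11  [terminal]
9. n7.wid = -8  [terminal]
10. n5.acc = -8  [B.hot * 3 - 26]
11. n5.lim = false  [B.live == true]
12. n8.lim = -6  [B.acc * -2 - 22]
13. n9.wid = 0  [terminal]
14. n10.lab = 17  [terminal]
15. n11.wid = 3  [terminal]
16. n8.cnt = true  [a.lab > 16]
17. n8.wid = 25  [a.lab + 8]
18. n4.pre = true  [B.lim or E.cnt]
19. n2.fin = true  [C.tag == -9]
20. n2.wid = 0  [C.tag * 2 + 18]
21. n12.tag = 7  [C₀.wid * -2 + 7]
22. n12.lab = -7  [len(A.ok) - 9]
23. n13.wid = 0  [terminal]
24. n12.fin = false  [C.tag > 7]
25. n12.wid = -2  [c.wid * 2 - 2]
26. n14.tag = 17  [terminal]
27. n1.acc = true  [true]
28. n1.tag = -1  [C₀.wid - 1]
29. n0.lab = false  [not A.acc]
30. n0.lim = true  [A.acc == true]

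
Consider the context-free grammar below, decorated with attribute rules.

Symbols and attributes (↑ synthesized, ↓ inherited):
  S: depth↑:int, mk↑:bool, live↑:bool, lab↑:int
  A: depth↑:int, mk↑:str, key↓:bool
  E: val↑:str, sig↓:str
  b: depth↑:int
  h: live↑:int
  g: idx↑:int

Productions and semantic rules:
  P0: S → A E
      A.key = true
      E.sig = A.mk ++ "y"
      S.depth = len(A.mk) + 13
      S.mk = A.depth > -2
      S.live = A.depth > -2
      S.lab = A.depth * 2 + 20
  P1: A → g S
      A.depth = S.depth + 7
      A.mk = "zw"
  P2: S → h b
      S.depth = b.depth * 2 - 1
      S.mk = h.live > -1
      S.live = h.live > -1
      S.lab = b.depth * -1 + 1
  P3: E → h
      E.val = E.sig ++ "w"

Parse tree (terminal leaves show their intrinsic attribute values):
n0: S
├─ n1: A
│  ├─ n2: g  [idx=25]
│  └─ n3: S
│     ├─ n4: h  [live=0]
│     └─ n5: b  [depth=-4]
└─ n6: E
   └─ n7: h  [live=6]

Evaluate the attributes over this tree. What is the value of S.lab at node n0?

16

1. n1.key = true  [true]
2. n2.idx = 25  [terminal]
3. n4.live = 0  [terminal]
4. n5.depth = -4  [terminal]
5. n3.depth = -9  [b.depth * 2 - 1]
6. n3.mk = true  [h.live > -1]
7. n3.live = true  [h.live > -1]
8. n3.lab = 5  [b.depth * -1 + 1]
9. n1.depth = -2  [S.depth + 7]
10. n1.mk = "zw"  ["zw"]
11. n6.sig = "zwy"  [A.mk ++ "y"]
12. n7.live = 6  [terminal]
13. n6.val = "zwyw"  [E.sig ++ "w"]
14. n0.depth = 15  [len(A.mk) + 13]
15. n0.mk = false  [A.depth > -2]
16. n0.live = false  [A.depth > -2]
17. n0.lab = 16  [A.depth * 2 + 20]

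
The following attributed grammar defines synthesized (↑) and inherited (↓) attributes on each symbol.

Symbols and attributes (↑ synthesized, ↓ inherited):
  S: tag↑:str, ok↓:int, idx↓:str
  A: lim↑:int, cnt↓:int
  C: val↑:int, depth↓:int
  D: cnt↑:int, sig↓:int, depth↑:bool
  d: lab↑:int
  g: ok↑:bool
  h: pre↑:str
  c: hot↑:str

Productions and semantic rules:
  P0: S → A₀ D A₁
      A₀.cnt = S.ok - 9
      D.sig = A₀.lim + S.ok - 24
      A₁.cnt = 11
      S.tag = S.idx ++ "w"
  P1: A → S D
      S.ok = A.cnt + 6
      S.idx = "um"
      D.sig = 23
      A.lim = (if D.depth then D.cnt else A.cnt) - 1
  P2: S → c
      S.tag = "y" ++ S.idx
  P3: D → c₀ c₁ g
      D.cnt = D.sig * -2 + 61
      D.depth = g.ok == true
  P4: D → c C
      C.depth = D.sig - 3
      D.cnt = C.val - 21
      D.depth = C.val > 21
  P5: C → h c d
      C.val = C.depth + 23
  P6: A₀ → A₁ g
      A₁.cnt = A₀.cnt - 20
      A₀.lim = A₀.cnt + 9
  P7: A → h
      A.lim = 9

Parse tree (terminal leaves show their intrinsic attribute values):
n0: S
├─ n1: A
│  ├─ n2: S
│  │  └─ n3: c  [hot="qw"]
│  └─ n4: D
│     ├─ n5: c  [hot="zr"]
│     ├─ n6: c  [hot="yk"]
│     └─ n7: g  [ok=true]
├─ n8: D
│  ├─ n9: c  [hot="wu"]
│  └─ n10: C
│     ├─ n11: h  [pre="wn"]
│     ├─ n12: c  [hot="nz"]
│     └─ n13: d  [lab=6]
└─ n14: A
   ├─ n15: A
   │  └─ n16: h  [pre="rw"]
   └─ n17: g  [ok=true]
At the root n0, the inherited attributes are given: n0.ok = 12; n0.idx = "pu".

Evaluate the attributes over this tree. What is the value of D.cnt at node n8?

1

1. n0.ok = 12  [given at root]
2. n0.idx = "pu"  [given at root]
3. n1.cnt = 3  [S.ok - 9]
4. n2.ok = 9  [A.cnt + 6]
5. n2.idx = "um"  ["um"]
6. n3.hot = "qw"  [terminal]
7. n2.tag = "yum"  ["y" ++ S.idx]
8. n4.sig = 23  [23]
9. n5.hot = "zr"  [terminal]
10. n6.hot = "yk"  [terminal]
11. n7.ok = true  [terminal]
12. n4.cnt = 15  [D.sig * -2 + 61]
13. n4.depth = true  [g.ok == true]
14. n1.lim = 14  [(if D.depth then D.cnt else A.cnt) - 1]
15. n8.sig = 2  [A₀.lim + S.ok - 24]
16. n9.hot = "wu"  [terminal]
17. n10.depth = -1  [D.sig - 3]
18. n11.pre = "wn"  [terminal]
19. n12.hot = "nz"  [terminal]
20. n13.lab = 6  [terminal]
21. n10.val = 22  [C.depth + 23]
22. n8.cnt = 1  [C.val - 21]
23. n8.depth = true  [C.val > 21]
24. n14.cnt = 11  [11]
25. n15.cnt = -9  [A₀.cnt - 20]
26. n16.pre = "rw"  [terminal]
27. n15.lim = 9  [9]
28. n17.ok = true  [terminal]
29. n14.lim = 20  [A₀.cnt + 9]
30. n0.tag = "puw"  [S.idx ++ "w"]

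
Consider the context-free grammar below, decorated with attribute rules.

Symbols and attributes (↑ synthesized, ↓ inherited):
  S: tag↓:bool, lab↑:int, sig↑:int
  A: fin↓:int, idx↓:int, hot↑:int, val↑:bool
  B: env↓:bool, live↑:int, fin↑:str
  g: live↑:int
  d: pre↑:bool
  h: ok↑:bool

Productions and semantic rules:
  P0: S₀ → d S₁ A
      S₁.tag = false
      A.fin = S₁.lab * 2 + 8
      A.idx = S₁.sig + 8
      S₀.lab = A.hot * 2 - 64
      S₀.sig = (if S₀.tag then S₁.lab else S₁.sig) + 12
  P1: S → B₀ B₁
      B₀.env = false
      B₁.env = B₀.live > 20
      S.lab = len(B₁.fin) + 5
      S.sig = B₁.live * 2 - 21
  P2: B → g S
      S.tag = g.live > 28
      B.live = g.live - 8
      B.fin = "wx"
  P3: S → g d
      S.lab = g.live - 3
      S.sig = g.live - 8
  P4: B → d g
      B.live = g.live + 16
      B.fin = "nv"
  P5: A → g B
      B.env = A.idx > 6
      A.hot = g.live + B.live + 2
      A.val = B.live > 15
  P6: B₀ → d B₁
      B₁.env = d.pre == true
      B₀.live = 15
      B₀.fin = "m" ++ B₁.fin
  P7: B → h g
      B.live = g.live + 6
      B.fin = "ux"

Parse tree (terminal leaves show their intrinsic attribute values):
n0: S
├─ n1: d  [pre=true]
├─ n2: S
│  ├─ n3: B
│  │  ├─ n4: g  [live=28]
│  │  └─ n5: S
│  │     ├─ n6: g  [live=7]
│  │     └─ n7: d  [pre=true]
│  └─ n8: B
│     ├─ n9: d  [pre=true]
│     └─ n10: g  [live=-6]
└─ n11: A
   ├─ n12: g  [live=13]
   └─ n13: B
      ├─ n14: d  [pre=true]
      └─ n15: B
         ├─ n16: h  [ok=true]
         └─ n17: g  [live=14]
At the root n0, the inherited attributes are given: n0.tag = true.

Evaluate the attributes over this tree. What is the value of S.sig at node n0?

1. n0.tag = true  [given at root]
2. n1.pre = true  [terminal]
3. n2.tag = false  [false]
4. n3.env = false  [false]
5. n4.live = 28  [terminal]
6. n5.tag = false  [g.live > 28]
7. n6.live = 7  [terminal]
8. n7.pre = true  [terminal]
9. n5.lab = 4  [g.live - 3]
10. n5.sig = -1  [g.live - 8]
11. n3.live = 20  [g.live - 8]
12. n3.fin = "wx"  ["wx"]
13. n8.env = false  [B₀.live > 20]
14. n9.pre = true  [terminal]
15. n10.live = -6  [terminal]
16. n8.live = 10  [g.live + 16]
17. n8.fin = "nv"  ["nv"]
18. n2.lab = 7  [len(B₁.fin) + 5]
19. n2.sig = -1  [B₁.live * 2 - 21]
20. n11.fin = 22  [S₁.lab * 2 + 8]
21. n11.idx = 7  [S₁.sig + 8]
22. n12.live = 13  [terminal]
23. n13.env = true  [A.idx > 6]
24. n14.pre = true  [terminal]
25. n15.env = true  [d.pre == true]
26. n16.ok = true  [terminal]
27. n17.live = 14  [terminal]
28. n15.live = 20  [g.live + 6]
29. n15.fin = "ux"  ["ux"]
30. n13.live = 15  [15]
31. n13.fin = "mux"  ["m" ++ B₁.fin]
32. n11.hot = 30  [g.live + B.live + 2]
33. n11.val = false  [B.live > 15]
34. n0.lab = -4  [A.hot * 2 - 64]
35. n0.sig = 19  [(if S₀.tag then S₁.lab else S₁.sig) + 12]

19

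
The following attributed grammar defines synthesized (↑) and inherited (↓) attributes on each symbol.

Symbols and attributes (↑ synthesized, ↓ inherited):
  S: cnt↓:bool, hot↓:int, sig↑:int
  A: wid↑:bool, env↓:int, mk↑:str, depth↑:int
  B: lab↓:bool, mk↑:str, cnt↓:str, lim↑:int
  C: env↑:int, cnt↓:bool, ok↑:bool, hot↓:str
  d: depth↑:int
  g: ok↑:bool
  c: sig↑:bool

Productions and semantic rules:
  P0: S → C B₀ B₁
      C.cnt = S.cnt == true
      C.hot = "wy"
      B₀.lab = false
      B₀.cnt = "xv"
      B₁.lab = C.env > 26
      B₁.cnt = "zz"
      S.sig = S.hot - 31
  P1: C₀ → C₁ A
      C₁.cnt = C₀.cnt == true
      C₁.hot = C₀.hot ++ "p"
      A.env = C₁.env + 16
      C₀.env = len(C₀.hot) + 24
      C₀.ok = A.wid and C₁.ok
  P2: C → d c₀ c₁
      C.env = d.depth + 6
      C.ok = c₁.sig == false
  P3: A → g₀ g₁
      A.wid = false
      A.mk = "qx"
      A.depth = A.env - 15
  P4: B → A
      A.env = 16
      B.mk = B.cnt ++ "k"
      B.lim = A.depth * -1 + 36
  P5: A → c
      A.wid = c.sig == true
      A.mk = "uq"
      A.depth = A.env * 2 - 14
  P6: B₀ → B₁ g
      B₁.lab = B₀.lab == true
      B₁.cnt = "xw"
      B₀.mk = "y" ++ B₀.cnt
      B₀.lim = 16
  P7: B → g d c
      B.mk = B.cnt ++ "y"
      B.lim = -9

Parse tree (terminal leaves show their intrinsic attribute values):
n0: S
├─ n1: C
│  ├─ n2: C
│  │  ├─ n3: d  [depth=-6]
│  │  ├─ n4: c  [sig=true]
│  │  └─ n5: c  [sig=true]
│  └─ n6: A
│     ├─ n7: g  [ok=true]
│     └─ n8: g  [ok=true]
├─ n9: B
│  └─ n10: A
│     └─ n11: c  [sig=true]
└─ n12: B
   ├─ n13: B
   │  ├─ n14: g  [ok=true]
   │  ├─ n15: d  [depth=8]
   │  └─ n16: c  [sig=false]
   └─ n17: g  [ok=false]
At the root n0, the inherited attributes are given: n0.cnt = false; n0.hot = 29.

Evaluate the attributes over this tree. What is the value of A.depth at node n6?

1. n0.cnt = false  [given at root]
2. n0.hot = 29  [given at root]
3. n1.cnt = false  [S.cnt == true]
4. n1.hot = "wy"  ["wy"]
5. n2.cnt = false  [C₀.cnt == true]
6. n2.hot = "wyp"  [C₀.hot ++ "p"]
7. n3.depth = -6  [terminal]
8. n4.sig = true  [terminal]
9. n5.sig = true  [terminal]
10. n2.env = 0  [d.depth + 6]
11. n2.ok = false  [c₁.sig == false]
12. n6.env = 16  [C₁.env + 16]
13. n7.ok = true  [terminal]
14. n8.ok = true  [terminal]
15. n6.wid = false  [false]
16. n6.mk = "qx"  ["qx"]
17. n6.depth = 1  [A.env - 15]
18. n1.env = 26  [len(C₀.hot) + 24]
19. n1.ok = false  [A.wid and C₁.ok]
20. n9.lab = false  [false]
21. n9.cnt = "xv"  ["xv"]
22. n10.env = 16  [16]
23. n11.sig = true  [terminal]
24. n10.wid = true  [c.sig == true]
25. n10.mk = "uq"  ["uq"]
26. n10.depth = 18  [A.env * 2 - 14]
27. n9.mk = "xvk"  [B.cnt ++ "k"]
28. n9.lim = 18  [A.depth * -1 + 36]
29. n12.lab = false  [C.env > 26]
30. n12.cnt = "zz"  ["zz"]
31. n13.lab = false  [B₀.lab == true]
32. n13.cnt = "xw"  ["xw"]
33. n14.ok = true  [terminal]
34. n15.depth = 8  [terminal]
35. n16.sig = false  [terminal]
36. n13.mk = "xwy"  [B.cnt ++ "y"]
37. n13.lim = -9  [-9]
38. n17.ok = false  [terminal]
39. n12.mk = "yzz"  ["y" ++ B₀.cnt]
40. n12.lim = 16  [16]
41. n0.sig = -2  [S.hot - 31]

1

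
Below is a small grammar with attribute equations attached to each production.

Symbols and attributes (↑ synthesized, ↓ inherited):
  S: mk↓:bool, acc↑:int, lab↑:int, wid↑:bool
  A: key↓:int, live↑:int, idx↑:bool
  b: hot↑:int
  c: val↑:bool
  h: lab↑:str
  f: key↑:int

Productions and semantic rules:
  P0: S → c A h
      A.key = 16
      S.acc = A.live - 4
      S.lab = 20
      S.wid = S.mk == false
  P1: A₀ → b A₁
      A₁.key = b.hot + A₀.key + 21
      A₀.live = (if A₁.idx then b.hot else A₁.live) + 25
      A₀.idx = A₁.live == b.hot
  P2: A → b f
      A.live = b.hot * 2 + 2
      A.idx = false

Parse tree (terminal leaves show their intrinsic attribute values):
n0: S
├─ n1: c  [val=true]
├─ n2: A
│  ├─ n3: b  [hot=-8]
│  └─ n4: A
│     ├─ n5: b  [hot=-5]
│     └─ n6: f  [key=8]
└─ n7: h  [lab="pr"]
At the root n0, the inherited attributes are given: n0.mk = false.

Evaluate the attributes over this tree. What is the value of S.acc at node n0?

1. n0.mk = false  [given at root]
2. n1.val = true  [terminal]
3. n2.key = 16  [16]
4. n3.hot = -8  [terminal]
5. n4.key = 29  [b.hot + A₀.key + 21]
6. n5.hot = -5  [terminal]
7. n6.key = 8  [terminal]
8. n4.live = -8  [b.hot * 2 + 2]
9. n4.idx = false  [false]
10. n2.live = 17  [(if A₁.idx then b.hot else A₁.live) + 25]
11. n2.idx = true  [A₁.live == b.hot]
12. n7.lab = "pr"  [terminal]
13. n0.acc = 13  [A.live - 4]
14. n0.lab = 20  [20]
15. n0.wid = true  [S.mk == false]

13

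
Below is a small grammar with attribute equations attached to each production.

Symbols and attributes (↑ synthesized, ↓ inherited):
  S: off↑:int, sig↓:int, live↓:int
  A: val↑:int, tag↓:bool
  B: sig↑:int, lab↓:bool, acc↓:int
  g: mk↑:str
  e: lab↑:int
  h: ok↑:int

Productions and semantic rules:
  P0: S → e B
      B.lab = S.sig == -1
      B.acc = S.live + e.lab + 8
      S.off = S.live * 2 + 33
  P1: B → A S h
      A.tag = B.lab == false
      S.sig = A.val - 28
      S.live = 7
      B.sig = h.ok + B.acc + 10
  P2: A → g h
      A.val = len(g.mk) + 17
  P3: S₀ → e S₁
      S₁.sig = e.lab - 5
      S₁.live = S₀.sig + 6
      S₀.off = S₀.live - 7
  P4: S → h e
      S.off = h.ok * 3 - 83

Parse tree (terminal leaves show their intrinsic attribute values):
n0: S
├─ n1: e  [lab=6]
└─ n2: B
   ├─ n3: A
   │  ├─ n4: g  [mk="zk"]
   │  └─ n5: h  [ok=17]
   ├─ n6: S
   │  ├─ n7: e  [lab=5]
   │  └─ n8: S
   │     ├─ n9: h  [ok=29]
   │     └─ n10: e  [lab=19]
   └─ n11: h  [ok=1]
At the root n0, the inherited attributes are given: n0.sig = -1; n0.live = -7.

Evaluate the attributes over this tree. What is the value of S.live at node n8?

-3

1. n0.sig = -1  [given at root]
2. n0.live = -7  [given at root]
3. n1.lab = 6  [terminal]
4. n2.lab = true  [S.sig == -1]
5. n2.acc = 7  [S.live + e.lab + 8]
6. n3.tag = false  [B.lab == false]
7. n4.mk = "zk"  [terminal]
8. n5.ok = 17  [terminal]
9. n3.val = 19  [len(g.mk) + 17]
10. n6.sig = -9  [A.val - 28]
11. n6.live = 7  [7]
12. n7.lab = 5  [terminal]
13. n8.sig = 0  [e.lab - 5]
14. n8.live = -3  [S₀.sig + 6]
15. n9.ok = 29  [terminal]
16. n10.lab = 19  [terminal]
17. n8.off = 4  [h.ok * 3 - 83]
18. n6.off = 0  [S₀.live - 7]
19. n11.ok = 1  [terminal]
20. n2.sig = 18  [h.ok + B.acc + 10]
21. n0.off = 19  [S.live * 2 + 33]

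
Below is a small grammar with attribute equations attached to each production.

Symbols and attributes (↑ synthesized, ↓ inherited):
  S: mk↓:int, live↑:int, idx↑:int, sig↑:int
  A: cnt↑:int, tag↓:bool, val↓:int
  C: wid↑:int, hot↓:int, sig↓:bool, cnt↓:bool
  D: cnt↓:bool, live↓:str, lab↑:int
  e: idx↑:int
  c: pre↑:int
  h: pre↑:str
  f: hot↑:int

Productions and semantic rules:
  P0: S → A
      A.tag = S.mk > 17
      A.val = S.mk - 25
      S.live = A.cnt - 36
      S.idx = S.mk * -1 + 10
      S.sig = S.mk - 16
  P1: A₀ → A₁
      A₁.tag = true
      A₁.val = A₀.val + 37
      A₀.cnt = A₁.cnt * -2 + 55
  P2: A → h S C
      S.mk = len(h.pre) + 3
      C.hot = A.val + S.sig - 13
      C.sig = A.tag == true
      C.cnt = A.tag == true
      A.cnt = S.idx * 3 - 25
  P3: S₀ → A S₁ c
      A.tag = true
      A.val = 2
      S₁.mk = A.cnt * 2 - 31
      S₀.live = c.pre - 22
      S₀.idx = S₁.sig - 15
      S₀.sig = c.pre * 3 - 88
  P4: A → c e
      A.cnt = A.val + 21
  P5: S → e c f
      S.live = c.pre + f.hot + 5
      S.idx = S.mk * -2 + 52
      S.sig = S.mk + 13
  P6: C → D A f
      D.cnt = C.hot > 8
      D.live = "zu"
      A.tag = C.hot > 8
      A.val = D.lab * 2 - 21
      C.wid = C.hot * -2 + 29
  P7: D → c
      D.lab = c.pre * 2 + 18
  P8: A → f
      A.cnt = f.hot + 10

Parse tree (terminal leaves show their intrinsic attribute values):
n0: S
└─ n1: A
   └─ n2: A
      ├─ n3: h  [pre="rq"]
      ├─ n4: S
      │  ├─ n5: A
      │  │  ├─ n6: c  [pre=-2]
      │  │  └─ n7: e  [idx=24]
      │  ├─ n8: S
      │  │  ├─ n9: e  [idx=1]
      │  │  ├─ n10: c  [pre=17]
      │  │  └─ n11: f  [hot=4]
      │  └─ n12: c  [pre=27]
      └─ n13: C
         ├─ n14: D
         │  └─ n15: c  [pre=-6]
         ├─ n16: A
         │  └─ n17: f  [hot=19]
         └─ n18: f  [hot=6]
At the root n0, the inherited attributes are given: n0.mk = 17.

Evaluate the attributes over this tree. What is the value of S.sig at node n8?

28

1. n0.mk = 17  [given at root]
2. n1.tag = false  [S.mk > 17]
3. n1.val = -8  [S.mk - 25]
4. n2.tag = true  [true]
5. n2.val = 29  [A₀.val + 37]
6. n3.pre = "rq"  [terminal]
7. n4.mk = 5  [len(h.pre) + 3]
8. n5.tag = true  [true]
9. n5.val = 2  [2]
10. n6.pre = -2  [terminal]
11. n7.idx = 24  [terminal]
12. n5.cnt = 23  [A.val + 21]
13. n8.mk = 15  [A.cnt * 2 - 31]
14. n9.idx = 1  [terminal]
15. n10.pre = 17  [terminal]
16. n11.hot = 4  [terminal]
17. n8.live = 26  [c.pre + f.hot + 5]
18. n8.idx = 22  [S.mk * -2 + 52]
19. n8.sig = 28  [S.mk + 13]
20. n12.pre = 27  [terminal]
21. n4.live = 5  [c.pre - 22]
22. n4.idx = 13  [S₁.sig - 15]
23. n4.sig = -7  [c.pre * 3 - 88]
24. n13.hot = 9  [A.val + S.sig - 13]
25. n13.sig = true  [A.tag == true]
26. n13.cnt = true  [A.tag == true]
27. n14.cnt = true  [C.hot > 8]
28. n14.live = "zu"  ["zu"]
29. n15.pre = -6  [terminal]
30. n14.lab = 6  [c.pre * 2 + 18]
31. n16.tag = true  [C.hot > 8]
32. n16.val = -9  [D.lab * 2 - 21]
33. n17.hot = 19  [terminal]
34. n16.cnt = 29  [f.hot + 10]
35. n18.hot = 6  [terminal]
36. n13.wid = 11  [C.hot * -2 + 29]
37. n2.cnt = 14  [S.idx * 3 - 25]
38. n1.cnt = 27  [A₁.cnt * -2 + 55]
39. n0.live = -9  [A.cnt - 36]
40. n0.idx = -7  [S.mk * -1 + 10]
41. n0.sig = 1  [S.mk - 16]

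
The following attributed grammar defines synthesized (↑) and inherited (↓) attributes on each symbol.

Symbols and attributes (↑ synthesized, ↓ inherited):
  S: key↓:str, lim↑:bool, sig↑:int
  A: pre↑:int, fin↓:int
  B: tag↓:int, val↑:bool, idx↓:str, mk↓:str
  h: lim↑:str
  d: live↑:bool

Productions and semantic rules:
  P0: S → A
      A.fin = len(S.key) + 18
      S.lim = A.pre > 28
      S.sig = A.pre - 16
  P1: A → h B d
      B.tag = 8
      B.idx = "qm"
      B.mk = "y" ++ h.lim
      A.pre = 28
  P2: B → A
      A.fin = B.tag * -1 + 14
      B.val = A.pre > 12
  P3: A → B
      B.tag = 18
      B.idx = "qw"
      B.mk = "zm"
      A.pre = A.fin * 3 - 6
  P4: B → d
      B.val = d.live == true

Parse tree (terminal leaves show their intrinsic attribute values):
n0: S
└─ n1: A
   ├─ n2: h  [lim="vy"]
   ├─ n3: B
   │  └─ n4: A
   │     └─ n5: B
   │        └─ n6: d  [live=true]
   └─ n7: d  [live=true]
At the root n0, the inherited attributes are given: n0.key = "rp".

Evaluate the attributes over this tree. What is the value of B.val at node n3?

1. n0.key = "rp"  [given at root]
2. n1.fin = 20  [len(S.key) + 18]
3. n2.lim = "vy"  [terminal]
4. n3.tag = 8  [8]
5. n3.idx = "qm"  ["qm"]
6. n3.mk = "yvy"  ["y" ++ h.lim]
7. n4.fin = 6  [B.tag * -1 + 14]
8. n5.tag = 18  [18]
9. n5.idx = "qw"  ["qw"]
10. n5.mk = "zm"  ["zm"]
11. n6.live = true  [terminal]
12. n5.val = true  [d.live == true]
13. n4.pre = 12  [A.fin * 3 - 6]
14. n3.val = false  [A.pre > 12]
15. n7.live = true  [terminal]
16. n1.pre = 28  [28]
17. n0.lim = false  [A.pre > 28]
18. n0.sig = 12  [A.pre - 16]

false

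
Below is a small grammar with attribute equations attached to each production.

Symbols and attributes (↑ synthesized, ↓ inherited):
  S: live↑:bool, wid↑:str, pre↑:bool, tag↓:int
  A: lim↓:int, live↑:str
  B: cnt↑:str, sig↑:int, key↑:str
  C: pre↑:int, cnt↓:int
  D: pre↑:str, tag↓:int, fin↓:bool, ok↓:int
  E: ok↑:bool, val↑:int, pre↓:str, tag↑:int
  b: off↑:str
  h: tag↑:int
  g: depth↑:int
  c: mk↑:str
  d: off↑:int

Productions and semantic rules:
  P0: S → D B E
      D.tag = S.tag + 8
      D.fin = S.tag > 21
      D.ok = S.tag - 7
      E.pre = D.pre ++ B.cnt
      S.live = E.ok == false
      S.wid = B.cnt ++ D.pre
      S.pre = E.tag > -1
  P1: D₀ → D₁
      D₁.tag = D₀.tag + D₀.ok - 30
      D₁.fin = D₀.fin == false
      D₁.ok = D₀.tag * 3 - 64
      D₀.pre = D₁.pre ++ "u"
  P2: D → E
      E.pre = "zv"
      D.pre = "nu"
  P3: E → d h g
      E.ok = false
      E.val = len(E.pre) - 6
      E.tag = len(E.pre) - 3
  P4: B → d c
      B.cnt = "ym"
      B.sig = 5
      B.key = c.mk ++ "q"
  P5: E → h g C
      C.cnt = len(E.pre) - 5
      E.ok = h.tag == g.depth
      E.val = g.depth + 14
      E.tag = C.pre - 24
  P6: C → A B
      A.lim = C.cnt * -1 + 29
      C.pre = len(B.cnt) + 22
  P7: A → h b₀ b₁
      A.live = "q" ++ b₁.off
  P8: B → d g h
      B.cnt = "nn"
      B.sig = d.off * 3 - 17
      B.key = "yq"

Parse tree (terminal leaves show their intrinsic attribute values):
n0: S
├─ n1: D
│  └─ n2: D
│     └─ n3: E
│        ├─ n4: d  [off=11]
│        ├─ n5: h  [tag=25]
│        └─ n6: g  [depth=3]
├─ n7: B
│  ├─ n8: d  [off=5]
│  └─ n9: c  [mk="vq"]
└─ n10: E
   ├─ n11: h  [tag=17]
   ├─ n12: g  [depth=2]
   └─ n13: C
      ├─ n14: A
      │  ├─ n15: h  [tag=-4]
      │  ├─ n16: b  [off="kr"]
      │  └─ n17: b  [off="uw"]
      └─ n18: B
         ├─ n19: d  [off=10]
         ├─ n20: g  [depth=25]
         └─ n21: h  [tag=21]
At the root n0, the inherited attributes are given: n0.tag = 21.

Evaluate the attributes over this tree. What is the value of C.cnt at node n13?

0

1. n0.tag = 21  [given at root]
2. n1.tag = 29  [S.tag + 8]
3. n1.fin = false  [S.tag > 21]
4. n1.ok = 14  [S.tag - 7]
5. n2.tag = 13  [D₀.tag + D₀.ok - 30]
6. n2.fin = true  [D₀.fin == false]
7. n2.ok = 23  [D₀.tag * 3 - 64]
8. n3.pre = "zv"  ["zv"]
9. n4.off = 11  [terminal]
10. n5.tag = 25  [terminal]
11. n6.depth = 3  [terminal]
12. n3.ok = false  [false]
13. n3.val = -4  [len(E.pre) - 6]
14. n3.tag = -1  [len(E.pre) - 3]
15. n2.pre = "nu"  ["nu"]
16. n1.pre = "nuu"  [D₁.pre ++ "u"]
17. n8.off = 5  [terminal]
18. n9.mk = "vq"  [terminal]
19. n7.cnt = "ym"  ["ym"]
20. n7.sig = 5  [5]
21. n7.key = "vqq"  [c.mk ++ "q"]
22. n10.pre = "nuuym"  [D.pre ++ B.cnt]
23. n11.tag = 17  [terminal]
24. n12.depth = 2  [terminal]
25. n13.cnt = 0  [len(E.pre) - 5]
26. n14.lim = 29  [C.cnt * -1 + 29]
27. n15.tag = -4  [terminal]
28. n16.off = "kr"  [terminal]
29. n17.off = "uw"  [terminal]
30. n14.live = "quw"  ["q" ++ b₁.off]
31. n19.off = 10  [terminal]
32. n20.depth = 25  [terminal]
33. n21.tag = 21  [terminal]
34. n18.cnt = "nn"  ["nn"]
35. n18.sig = 13  [d.off * 3 - 17]
36. n18.key = "yq"  ["yq"]
37. n13.pre = 24  [len(B.cnt) + 22]
38. n10.ok = false  [h.tag == g.depth]
39. n10.val = 16  [g.depth + 14]
40. n10.tag = 0  [C.pre - 24]
41. n0.live = true  [E.ok == false]
42. n0.wid = "ymnuu"  [B.cnt ++ D.pre]
43. n0.pre = true  [E.tag > -1]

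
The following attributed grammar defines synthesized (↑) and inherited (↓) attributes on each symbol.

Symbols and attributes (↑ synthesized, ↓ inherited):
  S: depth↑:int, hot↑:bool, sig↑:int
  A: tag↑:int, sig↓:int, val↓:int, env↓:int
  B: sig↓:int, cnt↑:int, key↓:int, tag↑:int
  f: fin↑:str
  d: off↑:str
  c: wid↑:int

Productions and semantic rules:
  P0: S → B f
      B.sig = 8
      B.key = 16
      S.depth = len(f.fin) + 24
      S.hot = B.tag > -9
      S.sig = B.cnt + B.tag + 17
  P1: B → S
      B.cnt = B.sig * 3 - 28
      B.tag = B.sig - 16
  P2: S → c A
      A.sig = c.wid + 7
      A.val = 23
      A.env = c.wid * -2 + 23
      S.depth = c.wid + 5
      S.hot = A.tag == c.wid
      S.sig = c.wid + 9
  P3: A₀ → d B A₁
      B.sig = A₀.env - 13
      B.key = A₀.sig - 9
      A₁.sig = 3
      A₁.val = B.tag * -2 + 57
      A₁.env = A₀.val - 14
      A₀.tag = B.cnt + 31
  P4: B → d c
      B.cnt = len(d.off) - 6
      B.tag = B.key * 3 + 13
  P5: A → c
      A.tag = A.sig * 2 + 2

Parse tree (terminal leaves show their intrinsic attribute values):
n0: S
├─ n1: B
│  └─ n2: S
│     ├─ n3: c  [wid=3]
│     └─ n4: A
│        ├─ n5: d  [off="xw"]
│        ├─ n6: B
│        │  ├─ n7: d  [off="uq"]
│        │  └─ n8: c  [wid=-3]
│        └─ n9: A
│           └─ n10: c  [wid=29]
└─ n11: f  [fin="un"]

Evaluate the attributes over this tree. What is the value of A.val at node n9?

1. n1.sig = 8  [8]
2. n1.key = 16  [16]
3. n3.wid = 3  [terminal]
4. n4.sig = 10  [c.wid + 7]
5. n4.val = 23  [23]
6. n4.env = 17  [c.wid * -2 + 23]
7. n5.off = "xw"  [terminal]
8. n6.sig = 4  [A₀.env - 13]
9. n6.key = 1  [A₀.sig - 9]
10. n7.off = "uq"  [terminal]
11. n8.wid = -3  [terminal]
12. n6.cnt = -4  [len(d.off) - 6]
13. n6.tag = 16  [B.key * 3 + 13]
14. n9.sig = 3  [3]
15. n9.val = 25  [B.tag * -2 + 57]
16. n9.env = 9  [A₀.val - 14]
17. n10.wid = 29  [terminal]
18. n9.tag = 8  [A.sig * 2 + 2]
19. n4.tag = 27  [B.cnt + 31]
20. n2.depth = 8  [c.wid + 5]
21. n2.hot = false  [A.tag == c.wid]
22. n2.sig = 12  [c.wid + 9]
23. n1.cnt = -4  [B.sig * 3 - 28]
24. n1.tag = -8  [B.sig - 16]
25. n11.fin = "un"  [terminal]
26. n0.depth = 26  [len(f.fin) + 24]
27. n0.hot = true  [B.tag > -9]
28. n0.sig = 5  [B.cnt + B.tag + 17]

25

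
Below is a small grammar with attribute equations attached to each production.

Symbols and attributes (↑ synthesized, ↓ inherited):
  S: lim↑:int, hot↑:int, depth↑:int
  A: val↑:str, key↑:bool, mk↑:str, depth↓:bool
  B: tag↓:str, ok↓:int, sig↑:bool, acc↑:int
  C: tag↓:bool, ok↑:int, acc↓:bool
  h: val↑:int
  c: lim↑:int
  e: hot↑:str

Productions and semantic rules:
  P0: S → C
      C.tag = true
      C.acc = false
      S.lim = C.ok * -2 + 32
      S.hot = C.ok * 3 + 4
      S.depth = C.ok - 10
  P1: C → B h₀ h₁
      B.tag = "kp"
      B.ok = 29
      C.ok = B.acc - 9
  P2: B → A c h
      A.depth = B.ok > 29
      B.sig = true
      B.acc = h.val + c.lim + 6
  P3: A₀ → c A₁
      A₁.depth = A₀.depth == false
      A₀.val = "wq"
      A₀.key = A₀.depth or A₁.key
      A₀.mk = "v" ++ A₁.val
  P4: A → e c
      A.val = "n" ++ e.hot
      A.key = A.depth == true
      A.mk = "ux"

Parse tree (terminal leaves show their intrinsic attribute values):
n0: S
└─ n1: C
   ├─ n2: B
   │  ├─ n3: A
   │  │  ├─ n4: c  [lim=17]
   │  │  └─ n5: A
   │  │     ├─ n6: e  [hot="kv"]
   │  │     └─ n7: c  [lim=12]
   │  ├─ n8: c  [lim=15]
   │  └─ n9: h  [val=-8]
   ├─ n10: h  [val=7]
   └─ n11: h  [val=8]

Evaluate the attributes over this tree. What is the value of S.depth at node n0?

-6

1. n1.tag = true  [true]
2. n1.acc = false  [false]
3. n2.tag = "kp"  ["kp"]
4. n2.ok = 29  [29]
5. n3.depth = false  [B.ok > 29]
6. n4.lim = 17  [terminal]
7. n5.depth = true  [A₀.depth == false]
8. n6.hot = "kv"  [terminal]
9. n7.lim = 12  [terminal]
10. n5.val = "nkv"  ["n" ++ e.hot]
11. n5.key = true  [A.depth == true]
12. n5.mk = "ux"  ["ux"]
13. n3.val = "wq"  ["wq"]
14. n3.key = true  [A₀.depth or A₁.key]
15. n3.mk = "vnkv"  ["v" ++ A₁.val]
16. n8.lim = 15  [terminal]
17. n9.val = -8  [terminal]
18. n2.sig = true  [true]
19. n2.acc = 13  [h.val + c.lim + 6]
20. n10.val = 7  [terminal]
21. n11.val = 8  [terminal]
22. n1.ok = 4  [B.acc - 9]
23. n0.lim = 24  [C.ok * -2 + 32]
24. n0.hot = 16  [C.ok * 3 + 4]
25. n0.depth = -6  [C.ok - 10]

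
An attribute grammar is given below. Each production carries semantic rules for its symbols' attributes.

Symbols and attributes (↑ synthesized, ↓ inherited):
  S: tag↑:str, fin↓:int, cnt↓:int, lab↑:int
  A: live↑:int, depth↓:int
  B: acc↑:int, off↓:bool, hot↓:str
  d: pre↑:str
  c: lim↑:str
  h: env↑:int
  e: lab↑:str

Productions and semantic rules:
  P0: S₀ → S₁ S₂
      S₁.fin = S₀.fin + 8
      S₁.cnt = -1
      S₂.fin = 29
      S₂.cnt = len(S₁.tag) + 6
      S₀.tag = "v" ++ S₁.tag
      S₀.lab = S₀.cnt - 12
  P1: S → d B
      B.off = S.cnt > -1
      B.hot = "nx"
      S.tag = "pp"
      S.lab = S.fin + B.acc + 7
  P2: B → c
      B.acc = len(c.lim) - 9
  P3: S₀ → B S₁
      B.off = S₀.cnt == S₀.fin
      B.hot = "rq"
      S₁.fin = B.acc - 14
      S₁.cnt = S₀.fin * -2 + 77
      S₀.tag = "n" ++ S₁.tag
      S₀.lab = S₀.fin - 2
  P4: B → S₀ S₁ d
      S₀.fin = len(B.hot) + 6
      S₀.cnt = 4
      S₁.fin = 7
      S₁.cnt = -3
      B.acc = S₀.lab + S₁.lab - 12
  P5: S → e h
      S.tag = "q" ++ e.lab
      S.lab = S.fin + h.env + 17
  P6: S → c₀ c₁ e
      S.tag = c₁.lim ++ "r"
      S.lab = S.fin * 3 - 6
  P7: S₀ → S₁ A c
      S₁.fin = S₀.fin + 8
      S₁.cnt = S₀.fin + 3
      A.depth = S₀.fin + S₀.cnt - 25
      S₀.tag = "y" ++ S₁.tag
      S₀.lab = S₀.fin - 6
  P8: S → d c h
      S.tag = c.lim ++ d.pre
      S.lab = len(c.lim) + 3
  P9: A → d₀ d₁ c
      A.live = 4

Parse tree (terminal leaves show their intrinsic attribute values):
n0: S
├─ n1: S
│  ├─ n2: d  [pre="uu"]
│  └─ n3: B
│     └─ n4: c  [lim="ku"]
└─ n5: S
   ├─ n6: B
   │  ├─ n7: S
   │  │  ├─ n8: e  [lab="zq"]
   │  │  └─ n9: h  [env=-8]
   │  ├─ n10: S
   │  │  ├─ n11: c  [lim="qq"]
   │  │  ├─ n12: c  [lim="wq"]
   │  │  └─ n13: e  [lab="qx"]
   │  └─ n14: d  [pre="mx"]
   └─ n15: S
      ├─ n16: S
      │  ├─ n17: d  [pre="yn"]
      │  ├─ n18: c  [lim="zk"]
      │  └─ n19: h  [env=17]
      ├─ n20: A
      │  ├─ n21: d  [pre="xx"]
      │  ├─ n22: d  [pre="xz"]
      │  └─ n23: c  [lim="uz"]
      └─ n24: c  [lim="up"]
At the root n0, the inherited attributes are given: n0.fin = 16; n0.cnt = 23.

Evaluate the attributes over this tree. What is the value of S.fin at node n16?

1. n0.fin = 16  [given at root]
2. n0.cnt = 23  [given at root]
3. n1.fin = 24  [S₀.fin + 8]
4. n1.cnt = -1  [-1]
5. n2.pre = "uu"  [terminal]
6. n3.off = false  [S.cnt > -1]
7. n3.hot = "nx"  ["nx"]
8. n4.lim = "ku"  [terminal]
9. n3.acc = -7  [len(c.lim) - 9]
10. n1.tag = "pp"  ["pp"]
11. n1.lab = 24  [S.fin + B.acc + 7]
12. n5.fin = 29  [29]
13. n5.cnt = 8  [len(S₁.tag) + 6]
14. n6.off = false  [S₀.cnt == S₀.fin]
15. n6.hot = "rq"  ["rq"]
16. n7.fin = 8  [len(B.hot) + 6]
17. n7.cnt = 4  [4]
18. n8.lab = "zq"  [terminal]
19. n9.env = -8  [terminal]
20. n7.tag = "qzq"  ["q" ++ e.lab]
21. n7.lab = 17  [S.fin + h.env + 17]
22. n10.fin = 7  [7]
23. n10.cnt = -3  [-3]
24. n11.lim = "qq"  [terminal]
25. n12.lim = "wq"  [terminal]
26. n13.lab = "qx"  [terminal]
27. n10.tag = "wqr"  [c₁.lim ++ "r"]
28. n10.lab = 15  [S.fin * 3 - 6]
29. n14.pre = "mx"  [terminal]
30. n6.acc = 20  [S₀.lab + S₁.lab - 12]
31. n15.fin = 6  [B.acc - 14]
32. n15.cnt = 19  [S₀.fin * -2 + 77]
33. n16.fin = 14  [S₀.fin + 8]
34. n16.cnt = 9  [S₀.fin + 3]
35. n17.pre = "yn"  [terminal]
36. n18.lim = "zk"  [terminal]
37. n19.env = 17  [terminal]
38. n16.tag = "zkyn"  [c.lim ++ d.pre]
39. n16.lab = 5  [len(c.lim) + 3]
40. n20.depth = 0  [S₀.fin + S₀.cnt - 25]
41. n21.pre = "xx"  [terminal]
42. n22.pre = "xz"  [terminal]
43. n23.lim = "uz"  [terminal]
44. n20.live = 4  [4]
45. n24.lim = "up"  [terminal]
46. n15.tag = "yzkyn"  ["y" ++ S₁.tag]
47. n15.lab = 0  [S₀.fin - 6]
48. n5.tag = "nyzkyn"  ["n" ++ S₁.tag]
49. n5.lab = 27  [S₀.fin - 2]
50. n0.tag = "vpp"  ["v" ++ S₁.tag]
51. n0.lab = 11  [S₀.cnt - 12]

14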